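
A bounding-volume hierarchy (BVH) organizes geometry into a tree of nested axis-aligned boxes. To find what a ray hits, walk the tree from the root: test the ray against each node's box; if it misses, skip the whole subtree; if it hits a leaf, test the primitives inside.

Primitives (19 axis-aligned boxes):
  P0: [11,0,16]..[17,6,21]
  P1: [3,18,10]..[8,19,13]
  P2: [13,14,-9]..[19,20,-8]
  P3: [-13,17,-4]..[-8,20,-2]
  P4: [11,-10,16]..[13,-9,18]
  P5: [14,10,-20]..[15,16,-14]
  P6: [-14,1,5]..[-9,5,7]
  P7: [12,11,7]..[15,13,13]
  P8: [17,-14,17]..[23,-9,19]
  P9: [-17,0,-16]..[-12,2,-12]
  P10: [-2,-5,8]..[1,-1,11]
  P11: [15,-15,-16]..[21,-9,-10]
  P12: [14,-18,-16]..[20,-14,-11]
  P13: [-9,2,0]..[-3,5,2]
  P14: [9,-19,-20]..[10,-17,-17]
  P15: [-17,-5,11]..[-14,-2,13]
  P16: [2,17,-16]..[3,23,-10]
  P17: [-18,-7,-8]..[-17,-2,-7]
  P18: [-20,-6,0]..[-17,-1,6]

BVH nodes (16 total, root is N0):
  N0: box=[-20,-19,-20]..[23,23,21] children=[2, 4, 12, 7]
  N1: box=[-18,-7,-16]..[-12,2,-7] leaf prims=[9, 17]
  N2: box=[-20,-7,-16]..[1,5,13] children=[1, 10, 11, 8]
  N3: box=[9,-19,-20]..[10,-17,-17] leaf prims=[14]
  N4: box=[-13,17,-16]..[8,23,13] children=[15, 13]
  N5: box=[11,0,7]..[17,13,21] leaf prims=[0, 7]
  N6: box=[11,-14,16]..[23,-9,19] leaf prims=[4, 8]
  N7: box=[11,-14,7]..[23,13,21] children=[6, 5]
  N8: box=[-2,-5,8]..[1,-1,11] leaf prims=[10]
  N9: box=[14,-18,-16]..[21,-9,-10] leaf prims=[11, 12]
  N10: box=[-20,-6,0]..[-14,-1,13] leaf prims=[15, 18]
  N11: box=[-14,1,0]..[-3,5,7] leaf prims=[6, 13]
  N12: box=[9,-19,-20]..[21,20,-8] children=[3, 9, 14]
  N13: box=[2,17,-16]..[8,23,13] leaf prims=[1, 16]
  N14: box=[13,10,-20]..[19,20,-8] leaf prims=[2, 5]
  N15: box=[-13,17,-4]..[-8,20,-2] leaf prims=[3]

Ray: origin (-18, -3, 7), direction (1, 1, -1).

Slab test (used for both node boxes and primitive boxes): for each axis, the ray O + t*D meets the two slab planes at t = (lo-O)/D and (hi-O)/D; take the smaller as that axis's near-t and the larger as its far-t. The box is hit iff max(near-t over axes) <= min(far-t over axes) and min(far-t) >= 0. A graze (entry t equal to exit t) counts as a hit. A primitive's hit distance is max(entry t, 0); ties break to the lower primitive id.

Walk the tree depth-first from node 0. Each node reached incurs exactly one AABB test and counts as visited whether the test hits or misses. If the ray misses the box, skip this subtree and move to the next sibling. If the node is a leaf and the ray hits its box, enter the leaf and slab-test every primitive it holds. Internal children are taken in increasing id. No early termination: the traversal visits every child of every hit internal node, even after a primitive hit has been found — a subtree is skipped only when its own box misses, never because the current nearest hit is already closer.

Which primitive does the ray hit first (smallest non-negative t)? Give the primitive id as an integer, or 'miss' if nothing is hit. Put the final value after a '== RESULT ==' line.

Traverse from the root:
N0 x:[-2,41] y:[-16,26] z:[-14,27] -> hit [-2,26], descend [2, 4, 7, 12]
  N2 x:[-2,19] y:[-4,8] z:[-6,23] -> hit [-2,8], descend [1, 8, 10, 11]
    N1 x:[0,6] y:[-4,5] z:[14,23] -> miss, prune
    N8 x:[16,19] y:[-2,2] z:[-4,-1] -> miss, prune
    N10 x:[-2,4] y:[-3,2] z:[-6,7] -> hit [-2,2] leaf, test {P15(miss), P18@t=1}
    N11 x:[4,15] y:[4,8] z:[0,7] -> hit [4,7] leaf, test {P6(miss), P13(miss)}
  N4 x:[5,26] y:[20,26] z:[-6,23] -> hit [20,23], descend [13, 15]
    N13 x:[20,26] y:[20,26] z:[-6,23] -> hit [20,23] leaf, test {P1(miss), P16@t=20}
    N15 x:[5,10] y:[20,23] z:[9,11] -> miss, prune
  N7 x:[29,41] y:[-11,16] z:[-14,0] -> miss, prune
  N12 x:[27,39] y:[-16,23] z:[15,27] -> miss, prune

11 AABB tests over nodes [0, 2, 1, 8, 10, 11, 4, 13, 15, 7, 12]; 3 leaves entered; closest P18.

== RESULT ==
18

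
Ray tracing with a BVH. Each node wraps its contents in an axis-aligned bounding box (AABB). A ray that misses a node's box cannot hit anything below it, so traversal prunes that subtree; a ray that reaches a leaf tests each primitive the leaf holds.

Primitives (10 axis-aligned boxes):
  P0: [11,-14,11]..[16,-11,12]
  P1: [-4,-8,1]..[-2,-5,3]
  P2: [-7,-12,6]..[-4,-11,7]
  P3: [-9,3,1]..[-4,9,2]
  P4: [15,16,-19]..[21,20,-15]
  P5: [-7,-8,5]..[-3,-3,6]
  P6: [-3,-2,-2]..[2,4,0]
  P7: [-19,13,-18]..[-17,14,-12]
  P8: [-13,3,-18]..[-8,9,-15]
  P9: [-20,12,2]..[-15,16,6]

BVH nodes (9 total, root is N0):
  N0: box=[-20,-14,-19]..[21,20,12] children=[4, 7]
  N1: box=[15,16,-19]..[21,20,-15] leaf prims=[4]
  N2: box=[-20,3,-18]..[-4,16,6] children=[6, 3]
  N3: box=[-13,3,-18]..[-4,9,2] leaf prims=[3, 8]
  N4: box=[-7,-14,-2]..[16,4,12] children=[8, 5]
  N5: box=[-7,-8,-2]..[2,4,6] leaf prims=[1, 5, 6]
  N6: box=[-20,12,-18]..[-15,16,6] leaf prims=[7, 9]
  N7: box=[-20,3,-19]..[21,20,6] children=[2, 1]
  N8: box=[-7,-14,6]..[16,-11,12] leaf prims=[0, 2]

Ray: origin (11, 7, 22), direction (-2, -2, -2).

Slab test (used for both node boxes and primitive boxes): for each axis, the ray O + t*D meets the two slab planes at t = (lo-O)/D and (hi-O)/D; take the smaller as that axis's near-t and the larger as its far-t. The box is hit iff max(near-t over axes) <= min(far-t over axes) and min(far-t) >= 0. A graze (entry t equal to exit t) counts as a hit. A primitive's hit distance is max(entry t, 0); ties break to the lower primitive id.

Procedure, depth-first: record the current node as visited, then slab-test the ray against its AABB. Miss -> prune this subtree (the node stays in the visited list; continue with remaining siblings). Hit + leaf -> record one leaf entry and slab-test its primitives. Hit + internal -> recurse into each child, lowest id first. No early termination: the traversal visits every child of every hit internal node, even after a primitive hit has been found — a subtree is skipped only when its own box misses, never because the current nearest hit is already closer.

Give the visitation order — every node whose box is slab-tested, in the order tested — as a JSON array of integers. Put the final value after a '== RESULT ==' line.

Walk:
N0 x:[-5,31/2] y:[-13/2,21/2] z:[5,41/2] -> hit [5,21/2], descend [4, 7]
  N4 x:[-5/2,9] y:[3/2,21/2] z:[5,12] -> hit [5,9], descend [5, 8]
    N5 x:[9/2,9] y:[3/2,15/2] z:[8,12] -> miss, prune
    N8 x:[-5/2,9] y:[9,21/2] z:[5,8] -> miss, prune
  N7 x:[-5,31/2] y:[-13/2,2] z:[8,41/2] -> miss, prune

Visited [0, 4, 5, 8, 7]. Tests: 5 box, 0 leaf. Nearest: miss.

== RESULT ==
[0, 4, 5, 8, 7]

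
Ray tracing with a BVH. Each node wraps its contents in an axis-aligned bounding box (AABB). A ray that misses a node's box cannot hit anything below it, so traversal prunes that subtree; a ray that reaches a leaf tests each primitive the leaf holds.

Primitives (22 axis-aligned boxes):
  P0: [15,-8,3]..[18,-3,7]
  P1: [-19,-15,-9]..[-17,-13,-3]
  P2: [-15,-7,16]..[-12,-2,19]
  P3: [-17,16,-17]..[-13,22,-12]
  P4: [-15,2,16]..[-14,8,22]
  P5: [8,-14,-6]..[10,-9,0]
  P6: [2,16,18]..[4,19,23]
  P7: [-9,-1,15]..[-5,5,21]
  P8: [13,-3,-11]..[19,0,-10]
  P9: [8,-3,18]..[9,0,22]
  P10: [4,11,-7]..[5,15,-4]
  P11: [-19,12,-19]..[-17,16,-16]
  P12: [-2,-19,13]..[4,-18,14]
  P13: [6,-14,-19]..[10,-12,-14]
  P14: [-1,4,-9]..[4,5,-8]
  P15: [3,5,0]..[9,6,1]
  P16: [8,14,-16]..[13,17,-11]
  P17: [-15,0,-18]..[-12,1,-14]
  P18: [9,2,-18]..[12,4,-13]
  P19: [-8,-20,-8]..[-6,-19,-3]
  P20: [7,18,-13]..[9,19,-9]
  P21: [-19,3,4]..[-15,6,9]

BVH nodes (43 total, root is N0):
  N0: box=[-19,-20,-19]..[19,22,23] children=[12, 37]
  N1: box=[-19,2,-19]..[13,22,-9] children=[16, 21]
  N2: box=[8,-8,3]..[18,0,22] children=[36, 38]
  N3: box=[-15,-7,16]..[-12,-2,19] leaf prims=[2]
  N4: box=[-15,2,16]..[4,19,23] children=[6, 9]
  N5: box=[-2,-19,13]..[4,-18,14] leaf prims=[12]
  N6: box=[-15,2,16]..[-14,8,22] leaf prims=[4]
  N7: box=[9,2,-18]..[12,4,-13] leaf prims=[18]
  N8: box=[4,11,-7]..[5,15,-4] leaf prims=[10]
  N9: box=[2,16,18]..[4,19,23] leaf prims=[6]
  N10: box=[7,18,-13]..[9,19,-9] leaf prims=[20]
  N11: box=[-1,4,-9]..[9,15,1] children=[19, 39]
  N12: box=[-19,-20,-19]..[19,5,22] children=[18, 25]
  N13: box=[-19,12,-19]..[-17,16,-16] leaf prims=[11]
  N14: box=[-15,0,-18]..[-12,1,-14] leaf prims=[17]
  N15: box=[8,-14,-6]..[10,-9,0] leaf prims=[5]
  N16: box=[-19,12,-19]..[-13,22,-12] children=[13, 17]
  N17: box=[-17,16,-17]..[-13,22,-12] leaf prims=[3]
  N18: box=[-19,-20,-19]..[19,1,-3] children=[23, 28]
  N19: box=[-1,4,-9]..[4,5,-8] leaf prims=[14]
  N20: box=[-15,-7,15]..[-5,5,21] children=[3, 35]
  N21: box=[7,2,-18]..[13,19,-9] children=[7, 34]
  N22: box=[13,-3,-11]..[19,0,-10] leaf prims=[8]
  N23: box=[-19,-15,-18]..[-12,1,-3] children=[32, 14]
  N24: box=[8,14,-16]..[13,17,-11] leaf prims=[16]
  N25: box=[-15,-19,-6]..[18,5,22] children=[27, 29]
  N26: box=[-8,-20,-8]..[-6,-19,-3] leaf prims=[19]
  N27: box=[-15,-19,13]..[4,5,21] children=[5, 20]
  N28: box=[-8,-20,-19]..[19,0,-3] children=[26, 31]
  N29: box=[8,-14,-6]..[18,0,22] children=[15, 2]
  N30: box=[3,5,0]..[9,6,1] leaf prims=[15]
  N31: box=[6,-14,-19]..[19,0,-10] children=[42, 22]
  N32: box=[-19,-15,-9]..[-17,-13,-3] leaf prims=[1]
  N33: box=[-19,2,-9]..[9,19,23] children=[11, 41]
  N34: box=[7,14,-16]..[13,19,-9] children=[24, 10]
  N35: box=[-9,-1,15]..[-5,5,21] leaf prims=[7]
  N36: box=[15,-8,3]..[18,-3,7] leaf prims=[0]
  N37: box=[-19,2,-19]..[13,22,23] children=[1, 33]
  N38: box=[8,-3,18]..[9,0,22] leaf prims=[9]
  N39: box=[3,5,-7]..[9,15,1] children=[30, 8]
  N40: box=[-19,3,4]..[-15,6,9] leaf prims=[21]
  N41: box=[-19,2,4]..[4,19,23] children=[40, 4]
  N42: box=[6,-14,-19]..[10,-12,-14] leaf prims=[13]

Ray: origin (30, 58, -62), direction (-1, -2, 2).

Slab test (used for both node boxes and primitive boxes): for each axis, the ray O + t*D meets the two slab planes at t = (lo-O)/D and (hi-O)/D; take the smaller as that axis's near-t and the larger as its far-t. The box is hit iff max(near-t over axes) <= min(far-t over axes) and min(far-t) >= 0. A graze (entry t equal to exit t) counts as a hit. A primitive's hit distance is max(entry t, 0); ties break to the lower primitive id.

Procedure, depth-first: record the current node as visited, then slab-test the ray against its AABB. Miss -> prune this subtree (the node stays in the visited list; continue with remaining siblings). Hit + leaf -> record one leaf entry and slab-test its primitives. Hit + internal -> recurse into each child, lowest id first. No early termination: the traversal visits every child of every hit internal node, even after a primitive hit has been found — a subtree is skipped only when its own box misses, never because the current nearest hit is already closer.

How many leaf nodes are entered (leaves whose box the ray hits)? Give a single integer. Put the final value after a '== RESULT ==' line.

Trace the traversal:
N0 x:[11,49] y:[18,39] z:[43/2,85/2] -> hit [43/2,39], descend [12, 37]
  N12 x:[11,49] y:[53/2,39] z:[43/2,42] -> hit [53/2,39], descend [18, 25]
    N18 x:[11,49] y:[57/2,39] z:[43/2,59/2] -> hit [57/2,59/2], descend [23, 28]
      N23 x:[42,49] y:[57/2,73/2] z:[22,59/2] -> miss, prune
      N28 x:[11,38] y:[29,39] z:[43/2,59/2] -> hit [29,59/2], descend [26, 31]
        N26 x:[36,38] y:[77/2,39] z:[27,59/2] -> miss, prune
        N31 x:[11,24] y:[29,36] z:[43/2,26] -> miss, prune
    N25 x:[12,45] y:[53/2,77/2] z:[28,42] -> hit [28,77/2], descend [27, 29]
      N27 x:[26,45] y:[53/2,77/2] z:[75/2,83/2] -> hit [75/2,77/2], descend [5, 20]
        N5 x:[26,32] y:[38,77/2] z:[75/2,38] -> miss, prune
        N20 x:[35,45] y:[53/2,65/2] z:[77/2,83/2] -> miss, prune
      N29 x:[12,22] y:[29,36] z:[28,42] -> miss, prune
  N37 x:[17,49] y:[18,28] z:[43/2,85/2] -> hit [43/2,28], descend [1, 33]
    N1 x:[17,49] y:[18,28] z:[43/2,53/2] -> hit [43/2,53/2], descend [16, 21]
      N16 x:[43,49] y:[18,23] z:[43/2,25] -> miss, prune
      N21 x:[17,23] y:[39/2,28] z:[22,53/2] -> hit [22,23], descend [7, 34]
        N7 x:[18,21] y:[27,28] z:[22,49/2] -> miss, prune
        N34 x:[17,23] y:[39/2,22] z:[23,53/2] -> miss, prune
    N33 x:[21,49] y:[39/2,28] z:[53/2,85/2] -> hit [53/2,28], descend [11, 41]
      N11 x:[21,31] y:[43/2,27] z:[53/2,63/2] -> hit [53/2,27], descend [19, 39]
        N19 x:[26,31] y:[53/2,27] z:[53/2,27] -> hit [53/2,27] leaf, test {P14@t=53/2}
        N39 x:[21,27] y:[43/2,53/2] z:[55/2,63/2] -> miss, prune
      N41 x:[26,49] y:[39/2,28] z:[33,85/2] -> miss, prune

order=[0, 12, 18, 23, 28, 26, 31, 25, 27, 5, 20, 29, 37, 1, 16, 21, 7, 34, 33, 11, 19, 39, 41]  |boxes|=23  |leaves|=1  hit=P14

== RESULT ==
1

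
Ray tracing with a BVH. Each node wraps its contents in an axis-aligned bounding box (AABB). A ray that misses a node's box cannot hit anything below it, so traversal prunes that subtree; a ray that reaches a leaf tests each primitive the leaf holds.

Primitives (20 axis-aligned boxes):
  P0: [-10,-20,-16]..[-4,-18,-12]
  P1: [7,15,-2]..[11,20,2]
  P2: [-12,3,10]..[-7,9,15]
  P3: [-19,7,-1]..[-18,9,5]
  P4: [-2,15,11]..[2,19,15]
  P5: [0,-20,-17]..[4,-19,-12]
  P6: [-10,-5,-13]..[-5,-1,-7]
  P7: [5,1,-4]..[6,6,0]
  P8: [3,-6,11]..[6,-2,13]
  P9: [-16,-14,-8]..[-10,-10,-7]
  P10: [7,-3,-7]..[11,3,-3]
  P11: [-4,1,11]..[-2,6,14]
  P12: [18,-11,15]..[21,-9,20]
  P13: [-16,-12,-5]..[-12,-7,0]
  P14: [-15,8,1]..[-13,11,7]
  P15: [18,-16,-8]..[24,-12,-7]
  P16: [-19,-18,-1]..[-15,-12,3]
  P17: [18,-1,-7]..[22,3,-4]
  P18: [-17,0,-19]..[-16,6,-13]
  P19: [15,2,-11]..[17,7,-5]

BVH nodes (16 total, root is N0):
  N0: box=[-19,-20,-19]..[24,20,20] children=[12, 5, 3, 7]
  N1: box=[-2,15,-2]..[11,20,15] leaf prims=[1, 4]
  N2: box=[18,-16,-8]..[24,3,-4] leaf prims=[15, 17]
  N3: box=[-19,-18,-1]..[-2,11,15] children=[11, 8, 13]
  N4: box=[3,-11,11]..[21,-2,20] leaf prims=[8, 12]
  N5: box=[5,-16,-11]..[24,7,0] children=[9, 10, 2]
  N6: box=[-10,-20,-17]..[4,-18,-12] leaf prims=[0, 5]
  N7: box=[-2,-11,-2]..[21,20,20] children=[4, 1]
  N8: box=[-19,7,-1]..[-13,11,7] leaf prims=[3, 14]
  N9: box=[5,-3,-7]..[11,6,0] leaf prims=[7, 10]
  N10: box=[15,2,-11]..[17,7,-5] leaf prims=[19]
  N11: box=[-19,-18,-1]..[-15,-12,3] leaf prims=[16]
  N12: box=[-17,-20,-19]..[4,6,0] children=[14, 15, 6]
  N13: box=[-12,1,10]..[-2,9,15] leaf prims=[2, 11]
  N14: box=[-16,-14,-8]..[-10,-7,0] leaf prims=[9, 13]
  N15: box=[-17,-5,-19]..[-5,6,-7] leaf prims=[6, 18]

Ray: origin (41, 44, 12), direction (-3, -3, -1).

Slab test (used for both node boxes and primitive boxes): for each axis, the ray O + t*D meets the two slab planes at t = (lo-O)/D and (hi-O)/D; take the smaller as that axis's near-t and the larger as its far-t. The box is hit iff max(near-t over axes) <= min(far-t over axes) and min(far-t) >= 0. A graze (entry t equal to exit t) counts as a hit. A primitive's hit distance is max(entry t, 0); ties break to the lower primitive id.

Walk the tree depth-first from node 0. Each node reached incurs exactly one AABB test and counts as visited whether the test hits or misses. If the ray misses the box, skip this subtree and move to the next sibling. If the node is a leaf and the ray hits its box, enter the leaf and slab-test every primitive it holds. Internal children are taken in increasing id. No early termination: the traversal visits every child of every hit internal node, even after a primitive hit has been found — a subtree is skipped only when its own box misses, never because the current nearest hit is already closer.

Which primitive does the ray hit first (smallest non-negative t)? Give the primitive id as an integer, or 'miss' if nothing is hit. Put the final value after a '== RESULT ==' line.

Trace the traversal:
N0 x:[17/3,20] y:[8,64/3] z:[-8,31] -> hit [8,20], descend [3, 5, 7, 12]
  N3 x:[43/3,20] y:[11,62/3] z:[-3,13] -> miss, prune
  N5 x:[17/3,12] y:[37/3,20] z:[12,23] -> miss, prune
  N7 x:[20/3,43/3] y:[8,55/3] z:[-8,14] -> hit [8,14], descend [1, 4]
    N1 x:[10,43/3] y:[8,29/3] z:[-3,14] -> miss, prune
    N4 x:[20/3,38/3] y:[46/3,55/3] z:[-8,1] -> miss, prune
  N12 x:[37/3,58/3] y:[38/3,64/3] z:[12,31] -> hit [38/3,58/3], descend [6, 14, 15]
    N6 x:[37/3,17] y:[62/3,64/3] z:[24,29] -> miss, prune
    N14 x:[17,19] y:[17,58/3] z:[12,20] -> hit [17,19] leaf, test {P9@t=19, P13(miss)}
    N15 x:[46/3,58/3] y:[38/3,49/3] z:[19,31] -> miss, prune

Summary -> nodes [0, 3, 5, 7, 1, 4, 12, 6, 14, 15]; box-tests=10; leaf-entries=1; first=P9

== RESULT ==
9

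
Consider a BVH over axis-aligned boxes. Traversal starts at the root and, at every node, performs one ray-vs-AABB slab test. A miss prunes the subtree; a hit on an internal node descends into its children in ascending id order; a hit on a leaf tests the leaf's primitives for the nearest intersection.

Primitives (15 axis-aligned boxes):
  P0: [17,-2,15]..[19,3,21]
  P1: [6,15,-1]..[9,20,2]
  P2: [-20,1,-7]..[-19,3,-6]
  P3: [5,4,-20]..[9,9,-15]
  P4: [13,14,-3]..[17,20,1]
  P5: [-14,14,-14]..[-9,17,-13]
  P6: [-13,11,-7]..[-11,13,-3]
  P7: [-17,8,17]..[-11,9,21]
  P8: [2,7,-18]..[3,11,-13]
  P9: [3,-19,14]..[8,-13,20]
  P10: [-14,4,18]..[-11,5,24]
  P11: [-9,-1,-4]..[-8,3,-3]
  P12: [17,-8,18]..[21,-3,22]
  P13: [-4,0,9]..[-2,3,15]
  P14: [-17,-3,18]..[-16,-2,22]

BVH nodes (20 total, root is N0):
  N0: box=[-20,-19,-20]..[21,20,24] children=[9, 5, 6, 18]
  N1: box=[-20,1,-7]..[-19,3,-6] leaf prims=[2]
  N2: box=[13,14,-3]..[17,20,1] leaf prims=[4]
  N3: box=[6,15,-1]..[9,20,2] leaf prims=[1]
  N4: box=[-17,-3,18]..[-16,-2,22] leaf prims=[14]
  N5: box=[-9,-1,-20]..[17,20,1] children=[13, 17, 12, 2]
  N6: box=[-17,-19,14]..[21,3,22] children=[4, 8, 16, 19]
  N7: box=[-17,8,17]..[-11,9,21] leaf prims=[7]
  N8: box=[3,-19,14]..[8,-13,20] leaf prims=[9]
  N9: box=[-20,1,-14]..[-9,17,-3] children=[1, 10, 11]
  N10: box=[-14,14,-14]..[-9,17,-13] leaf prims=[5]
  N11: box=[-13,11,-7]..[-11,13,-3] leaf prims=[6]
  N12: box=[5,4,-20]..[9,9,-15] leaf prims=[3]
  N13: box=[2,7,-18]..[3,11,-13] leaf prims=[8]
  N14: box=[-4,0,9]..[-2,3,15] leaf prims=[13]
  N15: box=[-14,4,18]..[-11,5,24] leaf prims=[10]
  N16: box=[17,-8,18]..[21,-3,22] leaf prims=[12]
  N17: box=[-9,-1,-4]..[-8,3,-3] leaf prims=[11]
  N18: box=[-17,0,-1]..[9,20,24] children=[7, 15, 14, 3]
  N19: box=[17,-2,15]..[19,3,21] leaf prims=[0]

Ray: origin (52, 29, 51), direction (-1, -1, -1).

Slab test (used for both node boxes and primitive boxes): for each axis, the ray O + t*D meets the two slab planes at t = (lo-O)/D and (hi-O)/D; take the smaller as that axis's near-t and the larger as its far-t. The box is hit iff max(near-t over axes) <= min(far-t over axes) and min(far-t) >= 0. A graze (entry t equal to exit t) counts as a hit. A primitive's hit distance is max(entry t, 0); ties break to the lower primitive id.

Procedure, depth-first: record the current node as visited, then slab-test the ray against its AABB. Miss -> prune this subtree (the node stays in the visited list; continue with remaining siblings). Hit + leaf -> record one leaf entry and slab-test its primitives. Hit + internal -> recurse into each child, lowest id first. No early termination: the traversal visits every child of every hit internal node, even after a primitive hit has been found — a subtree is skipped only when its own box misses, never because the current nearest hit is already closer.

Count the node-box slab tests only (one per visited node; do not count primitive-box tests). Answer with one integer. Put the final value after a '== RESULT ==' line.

Trace the traversal:
N0 x:[31,72] y:[9,48] z:[27,71] -> hit [31,48], descend [5, 6, 9, 18]
  N5 x:[35,61] y:[9,30] z:[50,71] -> miss, prune
  N6 x:[31,69] y:[26,48] z:[29,37] -> hit [31,37], descend [4, 8, 16, 19]
    N4 x:[68,69] y:[31,32] z:[29,33] -> miss, prune
    N8 x:[44,49] y:[42,48] z:[31,37] -> miss, prune
    N16 x:[31,35] y:[32,37] z:[29,33] -> hit [32,33] leaf, test {P12@t=32}
    N19 x:[33,35] y:[26,31] z:[30,36] -> miss, prune
  N9 x:[61,72] y:[12,28] z:[54,65] -> miss, prune
  N18 x:[43,69] y:[9,29] z:[27,52] -> miss, prune

Summary -> nodes [0, 5, 6, 4, 8, 16, 19, 9, 18]; box-tests=9; leaf-entries=1; first=P12

== RESULT ==
9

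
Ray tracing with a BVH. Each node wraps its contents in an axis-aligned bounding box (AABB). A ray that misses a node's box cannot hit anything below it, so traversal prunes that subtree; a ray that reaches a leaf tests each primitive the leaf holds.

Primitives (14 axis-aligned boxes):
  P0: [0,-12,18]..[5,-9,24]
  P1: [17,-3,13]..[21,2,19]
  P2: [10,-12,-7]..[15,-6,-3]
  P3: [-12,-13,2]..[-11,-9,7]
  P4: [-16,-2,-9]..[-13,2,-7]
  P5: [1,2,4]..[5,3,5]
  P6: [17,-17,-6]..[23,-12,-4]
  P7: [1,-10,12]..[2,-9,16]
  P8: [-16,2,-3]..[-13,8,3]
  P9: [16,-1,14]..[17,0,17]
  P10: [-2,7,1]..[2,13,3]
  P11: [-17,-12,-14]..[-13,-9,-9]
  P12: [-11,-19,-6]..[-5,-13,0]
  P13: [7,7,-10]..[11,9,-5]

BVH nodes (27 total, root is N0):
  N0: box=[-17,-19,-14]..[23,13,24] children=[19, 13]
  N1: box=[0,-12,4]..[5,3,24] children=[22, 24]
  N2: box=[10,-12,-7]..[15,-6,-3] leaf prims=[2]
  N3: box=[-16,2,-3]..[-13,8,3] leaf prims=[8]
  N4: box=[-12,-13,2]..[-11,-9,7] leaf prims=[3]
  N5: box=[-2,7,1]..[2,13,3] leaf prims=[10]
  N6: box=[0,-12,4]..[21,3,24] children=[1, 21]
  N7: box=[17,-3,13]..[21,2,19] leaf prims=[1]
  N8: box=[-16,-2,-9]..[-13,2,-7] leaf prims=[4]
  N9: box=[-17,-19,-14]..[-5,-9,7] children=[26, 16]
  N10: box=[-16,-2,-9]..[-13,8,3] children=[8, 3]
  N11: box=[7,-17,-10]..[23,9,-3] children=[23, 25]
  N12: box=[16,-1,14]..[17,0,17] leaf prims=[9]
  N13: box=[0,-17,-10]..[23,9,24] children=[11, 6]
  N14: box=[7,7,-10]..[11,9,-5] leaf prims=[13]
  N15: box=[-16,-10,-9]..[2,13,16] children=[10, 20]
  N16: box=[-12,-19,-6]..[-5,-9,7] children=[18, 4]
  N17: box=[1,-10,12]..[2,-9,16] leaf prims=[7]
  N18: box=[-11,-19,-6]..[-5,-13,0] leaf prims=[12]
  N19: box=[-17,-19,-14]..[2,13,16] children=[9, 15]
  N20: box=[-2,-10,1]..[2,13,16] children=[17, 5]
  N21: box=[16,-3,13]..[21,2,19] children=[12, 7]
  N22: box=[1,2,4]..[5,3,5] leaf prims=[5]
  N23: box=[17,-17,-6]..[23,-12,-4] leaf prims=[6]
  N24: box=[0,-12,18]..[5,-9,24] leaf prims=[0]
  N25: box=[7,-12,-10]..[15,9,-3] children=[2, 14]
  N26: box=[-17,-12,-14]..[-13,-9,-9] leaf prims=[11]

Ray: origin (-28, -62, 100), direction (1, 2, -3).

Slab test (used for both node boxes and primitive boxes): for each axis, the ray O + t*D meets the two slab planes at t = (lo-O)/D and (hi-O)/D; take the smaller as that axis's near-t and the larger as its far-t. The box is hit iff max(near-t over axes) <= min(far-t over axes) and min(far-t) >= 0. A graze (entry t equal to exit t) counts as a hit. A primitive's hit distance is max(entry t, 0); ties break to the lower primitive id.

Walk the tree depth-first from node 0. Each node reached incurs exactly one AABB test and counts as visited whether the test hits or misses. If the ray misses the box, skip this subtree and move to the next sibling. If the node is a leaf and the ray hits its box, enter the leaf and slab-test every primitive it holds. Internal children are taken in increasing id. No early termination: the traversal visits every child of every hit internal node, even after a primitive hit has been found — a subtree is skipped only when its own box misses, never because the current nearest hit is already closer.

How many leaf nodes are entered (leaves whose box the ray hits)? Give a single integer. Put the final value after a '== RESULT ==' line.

Traverse from the root:
N0 x:[11,51] y:[43/2,75/2] z:[76/3,38] -> hit [76/3,75/2], descend [13, 19]
  N13 x:[28,51] y:[45/2,71/2] z:[76/3,110/3] -> hit [28,71/2], descend [6, 11]
    N6 x:[28,49] y:[25,65/2] z:[76/3,32] -> hit [28,32], descend [1, 21]
      N1 x:[28,33] y:[25,65/2] z:[76/3,32] -> hit [28,32], descend [22, 24]
        N22 x:[29,33] y:[32,65/2] z:[95/3,32] -> hit [32,32] leaf, test {P5@t=32}
        N24 x:[28,33] y:[25,53/2] z:[76/3,82/3] -> miss, prune
      N21 x:[44,49] y:[59/2,32] z:[27,29] -> miss, prune
    N11 x:[35,51] y:[45/2,71/2] z:[103/3,110/3] -> hit [35,71/2], descend [23, 25]
      N23 x:[45,51] y:[45/2,25] z:[104/3,106/3] -> miss, prune
      N25 x:[35,43] y:[25,71/2] z:[103/3,110/3] -> hit [35,71/2], descend [2, 14]
        N2 x:[38,43] y:[25,28] z:[103/3,107/3] -> miss, prune
        N14 x:[35,39] y:[69/2,71/2] z:[35,110/3] -> hit [35,71/2] leaf, test {P13@t=35}
  N19 x:[11,30] y:[43/2,75/2] z:[28,38] -> hit [28,30], descend [9, 15]
    N9 x:[11,23] y:[43/2,53/2] z:[31,38] -> miss, prune
    N15 x:[12,30] y:[26,75/2] z:[28,109/3] -> hit [28,30], descend [10, 20]
      N10 x:[12,15] y:[30,35] z:[97/3,109/3] -> miss, prune
      N20 x:[26,30] y:[26,75/2] z:[28,33] -> hit [28,30], descend [5, 17]
        N5 x:[26,30] y:[69/2,75/2] z:[97/3,33] -> miss, prune
        N17 x:[29,30] y:[26,53/2] z:[28,88/3] -> miss, prune

order=[0, 13, 6, 1, 22, 24, 21, 11, 23, 25, 2, 14, 19, 9, 15, 10, 20, 5, 17]  |boxes|=19  |leaves|=2  hit=P5

== RESULT ==
2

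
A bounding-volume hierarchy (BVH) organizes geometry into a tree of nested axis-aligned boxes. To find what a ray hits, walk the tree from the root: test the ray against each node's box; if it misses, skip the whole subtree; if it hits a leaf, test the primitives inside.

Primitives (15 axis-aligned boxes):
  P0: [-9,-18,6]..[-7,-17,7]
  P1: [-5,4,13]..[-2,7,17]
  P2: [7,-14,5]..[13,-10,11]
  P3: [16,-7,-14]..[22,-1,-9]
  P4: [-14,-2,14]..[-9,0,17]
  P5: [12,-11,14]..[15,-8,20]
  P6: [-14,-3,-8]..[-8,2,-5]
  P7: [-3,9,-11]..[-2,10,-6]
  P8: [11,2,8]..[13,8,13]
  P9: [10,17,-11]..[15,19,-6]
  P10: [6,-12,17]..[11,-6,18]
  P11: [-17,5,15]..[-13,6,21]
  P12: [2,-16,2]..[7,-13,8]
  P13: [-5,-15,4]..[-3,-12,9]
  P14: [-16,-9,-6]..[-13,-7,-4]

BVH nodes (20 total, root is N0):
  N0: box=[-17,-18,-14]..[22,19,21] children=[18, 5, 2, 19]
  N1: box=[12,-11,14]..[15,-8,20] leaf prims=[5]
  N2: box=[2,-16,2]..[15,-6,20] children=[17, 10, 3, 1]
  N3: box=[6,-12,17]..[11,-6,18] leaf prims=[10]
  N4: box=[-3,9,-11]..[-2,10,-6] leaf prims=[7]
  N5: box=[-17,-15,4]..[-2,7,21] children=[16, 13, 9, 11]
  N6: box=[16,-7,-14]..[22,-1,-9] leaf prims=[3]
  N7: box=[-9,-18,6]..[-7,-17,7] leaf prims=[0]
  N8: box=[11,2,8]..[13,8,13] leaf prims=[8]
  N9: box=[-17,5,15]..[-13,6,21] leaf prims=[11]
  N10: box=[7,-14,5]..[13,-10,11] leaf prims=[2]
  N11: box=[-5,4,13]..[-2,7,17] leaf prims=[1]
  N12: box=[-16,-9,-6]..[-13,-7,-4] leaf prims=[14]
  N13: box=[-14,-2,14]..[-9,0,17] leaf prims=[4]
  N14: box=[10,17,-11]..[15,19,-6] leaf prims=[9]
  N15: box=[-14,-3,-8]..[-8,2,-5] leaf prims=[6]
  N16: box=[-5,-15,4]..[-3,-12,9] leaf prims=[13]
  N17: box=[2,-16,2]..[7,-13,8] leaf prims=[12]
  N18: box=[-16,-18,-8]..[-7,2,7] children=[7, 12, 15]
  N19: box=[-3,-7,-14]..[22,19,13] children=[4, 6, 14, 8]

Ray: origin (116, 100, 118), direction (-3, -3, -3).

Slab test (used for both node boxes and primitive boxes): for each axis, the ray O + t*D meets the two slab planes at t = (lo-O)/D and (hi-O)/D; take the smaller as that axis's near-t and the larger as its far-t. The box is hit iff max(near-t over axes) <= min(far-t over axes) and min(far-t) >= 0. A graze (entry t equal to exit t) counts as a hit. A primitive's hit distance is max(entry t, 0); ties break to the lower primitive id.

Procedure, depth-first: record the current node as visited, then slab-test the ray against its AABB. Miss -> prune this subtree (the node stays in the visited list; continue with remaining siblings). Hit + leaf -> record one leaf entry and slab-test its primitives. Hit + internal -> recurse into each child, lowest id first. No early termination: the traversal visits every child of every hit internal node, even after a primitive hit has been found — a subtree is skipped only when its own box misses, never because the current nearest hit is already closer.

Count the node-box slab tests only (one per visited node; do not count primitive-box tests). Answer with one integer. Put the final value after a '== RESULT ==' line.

Trace the traversal:
N0 x:[94/3,133/3] y:[27,118/3] z:[97/3,44] -> hit [97/3,118/3], descend [2, 5, 18, 19]
  N2 x:[101/3,38] y:[106/3,116/3] z:[98/3,116/3] -> hit [106/3,38], descend [1, 3, 10, 17]
    N1 x:[101/3,104/3] y:[36,37] z:[98/3,104/3] -> miss, prune
    N3 x:[35,110/3] y:[106/3,112/3] z:[100/3,101/3] -> miss, prune
    N10 x:[103/3,109/3] y:[110/3,38] z:[107/3,113/3] -> miss, prune
    N17 x:[109/3,38] y:[113/3,116/3] z:[110/3,116/3] -> hit [113/3,38] leaf, test {P12@t=113/3}
  N5 x:[118/3,133/3] y:[31,115/3] z:[97/3,38] -> miss, prune
  N18 x:[41,44] y:[98/3,118/3] z:[37,42] -> miss, prune
  N19 x:[94/3,119/3] y:[27,107/3] z:[35,44] -> hit [35,107/3], descend [4, 6, 8, 14]
    N4 x:[118/3,119/3] y:[30,91/3] z:[124/3,43] -> miss, prune
    N6 x:[94/3,100/3] y:[101/3,107/3] z:[127/3,44] -> miss, prune
    N8 x:[103/3,35] y:[92/3,98/3] z:[35,110/3] -> miss, prune
    N14 x:[101/3,106/3] y:[27,83/3] z:[124/3,43] -> miss, prune

Summary -> nodes [0, 2, 1, 3, 10, 17, 5, 18, 19, 4, 6, 8, 14]; box-tests=13; leaf-entries=1; first=P12

== RESULT ==
13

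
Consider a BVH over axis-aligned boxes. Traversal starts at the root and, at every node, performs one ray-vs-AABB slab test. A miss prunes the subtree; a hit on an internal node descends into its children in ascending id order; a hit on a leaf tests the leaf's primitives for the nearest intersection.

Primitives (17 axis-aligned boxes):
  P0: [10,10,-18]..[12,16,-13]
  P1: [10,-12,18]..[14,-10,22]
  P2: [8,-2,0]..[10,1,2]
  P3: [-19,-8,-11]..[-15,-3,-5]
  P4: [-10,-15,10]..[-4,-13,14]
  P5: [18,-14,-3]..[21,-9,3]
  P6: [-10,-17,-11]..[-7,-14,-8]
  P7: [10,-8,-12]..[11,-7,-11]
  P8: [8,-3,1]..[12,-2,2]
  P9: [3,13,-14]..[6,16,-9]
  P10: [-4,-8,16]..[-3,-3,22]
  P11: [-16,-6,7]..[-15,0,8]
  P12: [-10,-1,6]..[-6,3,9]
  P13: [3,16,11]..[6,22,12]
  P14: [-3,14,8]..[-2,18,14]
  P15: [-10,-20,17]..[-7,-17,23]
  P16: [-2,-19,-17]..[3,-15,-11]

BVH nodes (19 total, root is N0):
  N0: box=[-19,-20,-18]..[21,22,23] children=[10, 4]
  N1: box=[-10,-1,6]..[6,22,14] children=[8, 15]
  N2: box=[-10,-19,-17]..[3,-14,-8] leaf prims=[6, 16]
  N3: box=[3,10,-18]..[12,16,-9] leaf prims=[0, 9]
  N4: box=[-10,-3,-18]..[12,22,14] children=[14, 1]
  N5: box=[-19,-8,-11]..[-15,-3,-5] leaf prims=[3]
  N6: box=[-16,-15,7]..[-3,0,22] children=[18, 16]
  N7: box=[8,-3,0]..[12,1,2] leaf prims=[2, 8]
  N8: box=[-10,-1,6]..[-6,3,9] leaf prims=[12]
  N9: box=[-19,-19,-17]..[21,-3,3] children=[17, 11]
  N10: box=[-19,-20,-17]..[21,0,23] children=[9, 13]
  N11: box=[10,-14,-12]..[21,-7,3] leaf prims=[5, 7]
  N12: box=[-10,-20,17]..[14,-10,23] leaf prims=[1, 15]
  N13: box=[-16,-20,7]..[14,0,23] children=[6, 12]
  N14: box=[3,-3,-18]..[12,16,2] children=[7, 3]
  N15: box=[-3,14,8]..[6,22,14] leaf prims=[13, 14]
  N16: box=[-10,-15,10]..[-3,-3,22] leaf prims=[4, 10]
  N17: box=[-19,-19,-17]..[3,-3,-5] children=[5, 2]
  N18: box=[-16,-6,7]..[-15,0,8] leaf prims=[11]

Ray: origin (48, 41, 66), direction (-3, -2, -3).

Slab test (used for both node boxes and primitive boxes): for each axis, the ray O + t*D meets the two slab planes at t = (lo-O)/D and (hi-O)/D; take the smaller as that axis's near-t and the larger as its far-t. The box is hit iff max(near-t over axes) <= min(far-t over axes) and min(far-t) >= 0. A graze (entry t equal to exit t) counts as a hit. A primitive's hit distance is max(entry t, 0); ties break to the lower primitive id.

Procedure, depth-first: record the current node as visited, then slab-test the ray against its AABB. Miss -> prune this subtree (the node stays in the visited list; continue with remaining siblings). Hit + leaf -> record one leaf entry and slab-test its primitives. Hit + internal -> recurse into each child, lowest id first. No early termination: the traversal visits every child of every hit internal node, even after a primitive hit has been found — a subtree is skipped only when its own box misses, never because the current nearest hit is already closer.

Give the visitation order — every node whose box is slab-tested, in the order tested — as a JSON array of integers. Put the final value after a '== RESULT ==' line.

Traverse from the root:
N0 x:[9,67/3] y:[19/2,61/2] z:[43/3,28] -> hit [43/3,67/3], descend [4, 10]
  N4 x:[12,58/3] y:[19/2,22] z:[52/3,28] -> hit [52/3,58/3], descend [1, 14]
    N1 x:[14,58/3] y:[19/2,21] z:[52/3,20] -> hit [52/3,58/3], descend [8, 15]
      N8 x:[18,58/3] y:[19,21] z:[19,20] -> hit [19,58/3] leaf, test {P12@t=19}
      N15 x:[14,17] y:[19/2,27/2] z:[52/3,58/3] -> miss, prune
    N14 x:[12,15] y:[25/2,22] z:[64/3,28] -> miss, prune
  N10 x:[9,67/3] y:[41/2,61/2] z:[43/3,83/3] -> hit [41/2,67/3], descend [9, 13]
    N9 x:[9,67/3] y:[22,30] z:[21,83/3] -> hit [22,67/3], descend [11, 17]
      N11 x:[9,38/3] y:[24,55/2] z:[21,26] -> miss, prune
      N17 x:[15,67/3] y:[22,30] z:[71/3,83/3] -> miss, prune
    N13 x:[34/3,64/3] y:[41/2,61/2] z:[43/3,59/3] -> miss, prune

Summary -> nodes [0, 4, 1, 8, 15, 14, 10, 9, 11, 17, 13]; box-tests=11; leaf-entries=1; first=P12

== RESULT ==
[0, 4, 1, 8, 15, 14, 10, 9, 11, 17, 13]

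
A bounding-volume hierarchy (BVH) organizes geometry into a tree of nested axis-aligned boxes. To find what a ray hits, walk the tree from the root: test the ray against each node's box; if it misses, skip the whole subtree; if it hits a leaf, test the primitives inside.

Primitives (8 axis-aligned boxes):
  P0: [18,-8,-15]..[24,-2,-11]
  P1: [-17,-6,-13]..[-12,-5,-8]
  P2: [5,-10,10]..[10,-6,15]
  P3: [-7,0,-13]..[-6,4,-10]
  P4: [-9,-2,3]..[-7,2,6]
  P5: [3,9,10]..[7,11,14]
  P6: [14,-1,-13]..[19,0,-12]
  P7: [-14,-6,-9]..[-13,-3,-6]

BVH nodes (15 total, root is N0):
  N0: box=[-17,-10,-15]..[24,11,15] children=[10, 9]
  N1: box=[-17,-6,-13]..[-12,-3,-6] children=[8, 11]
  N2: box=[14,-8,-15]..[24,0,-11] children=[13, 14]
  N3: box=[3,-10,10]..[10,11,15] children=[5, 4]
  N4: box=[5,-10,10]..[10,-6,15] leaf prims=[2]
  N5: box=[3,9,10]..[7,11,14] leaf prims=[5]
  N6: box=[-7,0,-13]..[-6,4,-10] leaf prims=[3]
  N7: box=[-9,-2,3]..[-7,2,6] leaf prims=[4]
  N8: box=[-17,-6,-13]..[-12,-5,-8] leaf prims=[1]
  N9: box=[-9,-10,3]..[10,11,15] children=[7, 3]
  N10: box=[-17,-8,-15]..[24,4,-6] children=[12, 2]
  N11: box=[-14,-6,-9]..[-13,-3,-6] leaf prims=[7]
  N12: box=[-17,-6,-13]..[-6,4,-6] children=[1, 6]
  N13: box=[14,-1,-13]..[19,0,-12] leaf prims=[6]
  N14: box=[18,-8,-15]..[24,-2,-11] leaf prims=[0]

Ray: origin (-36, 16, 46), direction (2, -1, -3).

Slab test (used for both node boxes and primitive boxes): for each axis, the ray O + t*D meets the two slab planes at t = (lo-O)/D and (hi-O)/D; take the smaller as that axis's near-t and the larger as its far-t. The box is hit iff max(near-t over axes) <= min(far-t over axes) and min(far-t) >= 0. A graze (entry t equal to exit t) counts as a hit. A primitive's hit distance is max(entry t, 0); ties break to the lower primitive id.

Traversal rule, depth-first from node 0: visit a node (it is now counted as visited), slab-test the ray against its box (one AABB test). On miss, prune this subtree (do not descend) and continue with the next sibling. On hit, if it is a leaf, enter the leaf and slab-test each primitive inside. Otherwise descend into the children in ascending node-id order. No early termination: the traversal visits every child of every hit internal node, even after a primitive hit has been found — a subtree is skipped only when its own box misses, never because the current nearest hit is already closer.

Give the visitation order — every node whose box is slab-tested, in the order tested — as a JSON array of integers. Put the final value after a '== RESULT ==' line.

Traverse from the root:
N0 x:[19/2,30] y:[5,26] z:[31/3,61/3] -> hit [31/3,61/3], descend [9, 10]
  N9 x:[27/2,23] y:[5,26] z:[31/3,43/3] -> hit [27/2,43/3], descend [3, 7]
    N3 x:[39/2,23] y:[5,26] z:[31/3,12] -> miss, prune
    N7 x:[27/2,29/2] y:[14,18] z:[40/3,43/3] -> hit [14,43/3] leaf, test {P4@t=14}
  N10 x:[19/2,30] y:[12,24] z:[52/3,61/3] -> hit [52/3,61/3], descend [2, 12]
    N2 x:[25,30] y:[16,24] z:[19,61/3] -> miss, prune
    N12 x:[19/2,15] y:[12,22] z:[52/3,59/3] -> miss, prune

Visited [0, 9, 3, 7, 10, 2, 12]. Tests: 7 box, 1 leaf. Nearest: P4.

== RESULT ==
[0, 9, 3, 7, 10, 2, 12]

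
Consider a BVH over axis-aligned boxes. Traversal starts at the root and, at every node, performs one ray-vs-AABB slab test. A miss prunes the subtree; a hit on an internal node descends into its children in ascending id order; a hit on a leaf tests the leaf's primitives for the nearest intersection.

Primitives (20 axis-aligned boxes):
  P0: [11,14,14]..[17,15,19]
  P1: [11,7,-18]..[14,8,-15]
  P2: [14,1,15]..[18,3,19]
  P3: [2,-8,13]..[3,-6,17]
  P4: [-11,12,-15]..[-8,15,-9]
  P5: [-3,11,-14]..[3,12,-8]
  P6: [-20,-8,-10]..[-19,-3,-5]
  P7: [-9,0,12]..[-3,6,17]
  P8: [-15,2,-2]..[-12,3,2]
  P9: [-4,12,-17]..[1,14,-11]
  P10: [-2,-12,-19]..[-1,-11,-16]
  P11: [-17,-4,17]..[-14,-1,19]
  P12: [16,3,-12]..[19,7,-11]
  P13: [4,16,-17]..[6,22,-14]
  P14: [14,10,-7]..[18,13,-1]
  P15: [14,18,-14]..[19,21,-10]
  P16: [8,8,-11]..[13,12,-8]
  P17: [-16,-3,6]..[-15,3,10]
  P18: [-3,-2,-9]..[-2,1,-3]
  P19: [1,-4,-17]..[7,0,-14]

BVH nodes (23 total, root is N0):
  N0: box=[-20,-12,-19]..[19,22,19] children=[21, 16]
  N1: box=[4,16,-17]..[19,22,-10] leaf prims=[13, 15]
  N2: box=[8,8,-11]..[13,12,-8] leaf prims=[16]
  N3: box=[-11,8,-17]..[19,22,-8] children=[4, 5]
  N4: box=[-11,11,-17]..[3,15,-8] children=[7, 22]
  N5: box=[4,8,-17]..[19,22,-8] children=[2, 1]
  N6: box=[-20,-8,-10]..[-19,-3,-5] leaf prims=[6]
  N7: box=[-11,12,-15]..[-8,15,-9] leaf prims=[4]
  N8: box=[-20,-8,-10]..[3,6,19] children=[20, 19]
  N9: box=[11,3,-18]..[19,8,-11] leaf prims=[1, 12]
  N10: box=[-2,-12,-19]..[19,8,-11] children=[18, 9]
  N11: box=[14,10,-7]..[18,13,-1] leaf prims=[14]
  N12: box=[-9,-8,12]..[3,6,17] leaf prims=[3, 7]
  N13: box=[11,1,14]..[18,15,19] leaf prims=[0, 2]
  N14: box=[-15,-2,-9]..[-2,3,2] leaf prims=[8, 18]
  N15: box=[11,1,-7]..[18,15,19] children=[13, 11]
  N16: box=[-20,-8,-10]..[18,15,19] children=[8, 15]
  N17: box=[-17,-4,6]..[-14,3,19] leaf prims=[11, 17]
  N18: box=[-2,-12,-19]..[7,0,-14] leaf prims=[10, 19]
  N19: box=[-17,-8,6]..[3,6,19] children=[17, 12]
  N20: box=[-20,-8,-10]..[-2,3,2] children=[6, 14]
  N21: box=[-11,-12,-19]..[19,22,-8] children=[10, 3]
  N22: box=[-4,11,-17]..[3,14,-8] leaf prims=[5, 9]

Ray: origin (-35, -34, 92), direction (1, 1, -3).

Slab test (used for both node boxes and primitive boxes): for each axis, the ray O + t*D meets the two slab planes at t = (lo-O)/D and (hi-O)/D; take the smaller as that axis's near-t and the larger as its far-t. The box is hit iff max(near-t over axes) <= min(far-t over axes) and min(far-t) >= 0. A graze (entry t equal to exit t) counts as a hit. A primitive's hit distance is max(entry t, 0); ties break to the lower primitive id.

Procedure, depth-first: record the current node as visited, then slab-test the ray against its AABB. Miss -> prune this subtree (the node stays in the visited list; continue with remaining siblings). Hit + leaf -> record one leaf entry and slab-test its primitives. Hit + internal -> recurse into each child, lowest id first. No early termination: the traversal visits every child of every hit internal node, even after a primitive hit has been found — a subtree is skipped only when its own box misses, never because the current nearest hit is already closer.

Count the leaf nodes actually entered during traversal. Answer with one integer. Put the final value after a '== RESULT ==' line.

Trace the traversal:
N0 x:[15,54] y:[22,56] z:[73/3,37] -> hit [73/3,37], descend [16, 21]
  N16 x:[15,53] y:[26,49] z:[73/3,34] -> hit [26,34], descend [8, 15]
    N8 x:[15,38] y:[26,40] z:[73/3,34] -> hit [26,34], descend [19, 20]
      N19 x:[18,38] y:[26,40] z:[73/3,86/3] -> hit [26,86/3], descend [12, 17]
        N12 x:[26,38] y:[26,40] z:[25,80/3] -> hit [26,80/3] leaf, test {P3(miss), P7(miss)}
        N17 x:[18,21] y:[30,37] z:[73/3,86/3] -> miss, prune
      N20 x:[15,33] y:[26,37] z:[30,34] -> hit [30,33], descend [6, 14]
        N6 x:[15,16] y:[26,31] z:[97/3,34] -> miss, prune
        N14 x:[20,33] y:[32,37] z:[30,101/3] -> hit [32,33] leaf, test {P8(miss), P18@t=32}
    N15 x:[46,53] y:[35,49] z:[73/3,33] -> miss, prune
  N21 x:[24,54] y:[22,56] z:[100/3,37] -> hit [100/3,37], descend [3, 10]
    N3 x:[24,54] y:[42,56] z:[100/3,109/3] -> miss, prune
    N10 x:[33,54] y:[22,42] z:[103/3,37] -> hit [103/3,37], descend [9, 18]
      N9 x:[46,54] y:[37,42] z:[103/3,110/3] -> miss, prune
      N18 x:[33,42] y:[22,34] z:[106/3,37] -> miss, prune

order=[0, 16, 8, 19, 12, 17, 20, 6, 14, 15, 21, 3, 10, 9, 18]  |boxes|=15  |leaves|=2  hit=P18

== RESULT ==
2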